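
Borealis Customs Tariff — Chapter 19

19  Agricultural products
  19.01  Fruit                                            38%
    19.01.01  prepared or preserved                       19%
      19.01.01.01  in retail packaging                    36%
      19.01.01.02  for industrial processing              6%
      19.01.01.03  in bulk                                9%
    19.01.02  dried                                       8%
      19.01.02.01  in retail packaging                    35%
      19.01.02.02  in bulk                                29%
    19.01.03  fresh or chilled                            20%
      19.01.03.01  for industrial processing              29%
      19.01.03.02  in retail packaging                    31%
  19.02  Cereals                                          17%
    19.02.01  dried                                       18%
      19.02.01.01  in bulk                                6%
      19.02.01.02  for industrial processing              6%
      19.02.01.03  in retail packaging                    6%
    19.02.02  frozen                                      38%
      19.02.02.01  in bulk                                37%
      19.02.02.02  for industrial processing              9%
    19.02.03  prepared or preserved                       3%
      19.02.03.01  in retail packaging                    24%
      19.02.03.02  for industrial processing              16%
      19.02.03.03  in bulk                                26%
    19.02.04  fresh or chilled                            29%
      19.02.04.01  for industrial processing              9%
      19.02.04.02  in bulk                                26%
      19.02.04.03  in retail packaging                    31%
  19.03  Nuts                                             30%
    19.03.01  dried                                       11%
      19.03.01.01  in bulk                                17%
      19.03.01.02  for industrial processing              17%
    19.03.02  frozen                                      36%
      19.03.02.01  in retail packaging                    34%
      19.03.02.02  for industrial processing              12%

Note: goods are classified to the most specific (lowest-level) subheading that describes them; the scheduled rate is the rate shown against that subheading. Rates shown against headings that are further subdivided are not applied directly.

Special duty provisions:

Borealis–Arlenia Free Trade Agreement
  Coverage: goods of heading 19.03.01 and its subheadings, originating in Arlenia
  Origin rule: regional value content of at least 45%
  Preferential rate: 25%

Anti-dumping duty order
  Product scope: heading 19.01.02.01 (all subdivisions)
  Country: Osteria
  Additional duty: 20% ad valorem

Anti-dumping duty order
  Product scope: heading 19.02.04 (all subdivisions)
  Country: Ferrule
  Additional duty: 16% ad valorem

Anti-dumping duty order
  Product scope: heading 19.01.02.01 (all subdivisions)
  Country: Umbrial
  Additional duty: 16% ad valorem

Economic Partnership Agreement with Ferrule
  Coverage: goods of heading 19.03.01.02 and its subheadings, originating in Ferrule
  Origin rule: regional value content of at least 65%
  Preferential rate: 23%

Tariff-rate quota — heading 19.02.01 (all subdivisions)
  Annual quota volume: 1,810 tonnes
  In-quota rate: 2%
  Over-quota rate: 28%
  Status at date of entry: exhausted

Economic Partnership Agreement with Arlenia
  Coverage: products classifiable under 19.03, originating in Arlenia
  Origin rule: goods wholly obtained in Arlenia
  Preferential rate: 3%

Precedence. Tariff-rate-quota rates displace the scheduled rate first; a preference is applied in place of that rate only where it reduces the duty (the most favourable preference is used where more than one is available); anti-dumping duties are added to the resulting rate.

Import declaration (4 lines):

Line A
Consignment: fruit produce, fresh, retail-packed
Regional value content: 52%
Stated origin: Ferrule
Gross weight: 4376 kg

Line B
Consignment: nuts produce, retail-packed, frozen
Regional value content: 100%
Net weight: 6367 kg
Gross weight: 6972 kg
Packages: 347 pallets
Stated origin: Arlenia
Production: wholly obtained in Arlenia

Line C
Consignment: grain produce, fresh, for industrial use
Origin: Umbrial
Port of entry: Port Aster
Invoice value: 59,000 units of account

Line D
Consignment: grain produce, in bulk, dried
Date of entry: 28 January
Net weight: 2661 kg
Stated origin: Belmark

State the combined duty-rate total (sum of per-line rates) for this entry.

Line A: fruit → 19.01; fresh → 19.01.03; retail-packed → 19.01.03.02. Scheduled 31%. Ferrule agreement on 19.03.01.02: 19.01.03.02 not covered. → 31%.
Line B: nuts → 19.03; frozen → 19.03.02; retail-packed → 19.03.02.01. Scheduled 34%. Arlenia agreement on 19.03.01: 19.03.02.01 not covered; Arlenia agreement on 19.03: wholly obtained → 3% available; preferential 3%. → 3%.
Line C: grain → 19.02; fresh → 19.02.04; for industrial use → 19.02.04.01. Scheduled 9%. No special measure applies. → 9%.
Line D: grain → 19.02; dried → 19.02.01; in bulk → 19.02.01.01. Scheduled 6%. quota on 19.02.01 exhausted → over-quota 28%. → 28%.
Sum: 31% + 3% + 9% + 28% = 71%.

71%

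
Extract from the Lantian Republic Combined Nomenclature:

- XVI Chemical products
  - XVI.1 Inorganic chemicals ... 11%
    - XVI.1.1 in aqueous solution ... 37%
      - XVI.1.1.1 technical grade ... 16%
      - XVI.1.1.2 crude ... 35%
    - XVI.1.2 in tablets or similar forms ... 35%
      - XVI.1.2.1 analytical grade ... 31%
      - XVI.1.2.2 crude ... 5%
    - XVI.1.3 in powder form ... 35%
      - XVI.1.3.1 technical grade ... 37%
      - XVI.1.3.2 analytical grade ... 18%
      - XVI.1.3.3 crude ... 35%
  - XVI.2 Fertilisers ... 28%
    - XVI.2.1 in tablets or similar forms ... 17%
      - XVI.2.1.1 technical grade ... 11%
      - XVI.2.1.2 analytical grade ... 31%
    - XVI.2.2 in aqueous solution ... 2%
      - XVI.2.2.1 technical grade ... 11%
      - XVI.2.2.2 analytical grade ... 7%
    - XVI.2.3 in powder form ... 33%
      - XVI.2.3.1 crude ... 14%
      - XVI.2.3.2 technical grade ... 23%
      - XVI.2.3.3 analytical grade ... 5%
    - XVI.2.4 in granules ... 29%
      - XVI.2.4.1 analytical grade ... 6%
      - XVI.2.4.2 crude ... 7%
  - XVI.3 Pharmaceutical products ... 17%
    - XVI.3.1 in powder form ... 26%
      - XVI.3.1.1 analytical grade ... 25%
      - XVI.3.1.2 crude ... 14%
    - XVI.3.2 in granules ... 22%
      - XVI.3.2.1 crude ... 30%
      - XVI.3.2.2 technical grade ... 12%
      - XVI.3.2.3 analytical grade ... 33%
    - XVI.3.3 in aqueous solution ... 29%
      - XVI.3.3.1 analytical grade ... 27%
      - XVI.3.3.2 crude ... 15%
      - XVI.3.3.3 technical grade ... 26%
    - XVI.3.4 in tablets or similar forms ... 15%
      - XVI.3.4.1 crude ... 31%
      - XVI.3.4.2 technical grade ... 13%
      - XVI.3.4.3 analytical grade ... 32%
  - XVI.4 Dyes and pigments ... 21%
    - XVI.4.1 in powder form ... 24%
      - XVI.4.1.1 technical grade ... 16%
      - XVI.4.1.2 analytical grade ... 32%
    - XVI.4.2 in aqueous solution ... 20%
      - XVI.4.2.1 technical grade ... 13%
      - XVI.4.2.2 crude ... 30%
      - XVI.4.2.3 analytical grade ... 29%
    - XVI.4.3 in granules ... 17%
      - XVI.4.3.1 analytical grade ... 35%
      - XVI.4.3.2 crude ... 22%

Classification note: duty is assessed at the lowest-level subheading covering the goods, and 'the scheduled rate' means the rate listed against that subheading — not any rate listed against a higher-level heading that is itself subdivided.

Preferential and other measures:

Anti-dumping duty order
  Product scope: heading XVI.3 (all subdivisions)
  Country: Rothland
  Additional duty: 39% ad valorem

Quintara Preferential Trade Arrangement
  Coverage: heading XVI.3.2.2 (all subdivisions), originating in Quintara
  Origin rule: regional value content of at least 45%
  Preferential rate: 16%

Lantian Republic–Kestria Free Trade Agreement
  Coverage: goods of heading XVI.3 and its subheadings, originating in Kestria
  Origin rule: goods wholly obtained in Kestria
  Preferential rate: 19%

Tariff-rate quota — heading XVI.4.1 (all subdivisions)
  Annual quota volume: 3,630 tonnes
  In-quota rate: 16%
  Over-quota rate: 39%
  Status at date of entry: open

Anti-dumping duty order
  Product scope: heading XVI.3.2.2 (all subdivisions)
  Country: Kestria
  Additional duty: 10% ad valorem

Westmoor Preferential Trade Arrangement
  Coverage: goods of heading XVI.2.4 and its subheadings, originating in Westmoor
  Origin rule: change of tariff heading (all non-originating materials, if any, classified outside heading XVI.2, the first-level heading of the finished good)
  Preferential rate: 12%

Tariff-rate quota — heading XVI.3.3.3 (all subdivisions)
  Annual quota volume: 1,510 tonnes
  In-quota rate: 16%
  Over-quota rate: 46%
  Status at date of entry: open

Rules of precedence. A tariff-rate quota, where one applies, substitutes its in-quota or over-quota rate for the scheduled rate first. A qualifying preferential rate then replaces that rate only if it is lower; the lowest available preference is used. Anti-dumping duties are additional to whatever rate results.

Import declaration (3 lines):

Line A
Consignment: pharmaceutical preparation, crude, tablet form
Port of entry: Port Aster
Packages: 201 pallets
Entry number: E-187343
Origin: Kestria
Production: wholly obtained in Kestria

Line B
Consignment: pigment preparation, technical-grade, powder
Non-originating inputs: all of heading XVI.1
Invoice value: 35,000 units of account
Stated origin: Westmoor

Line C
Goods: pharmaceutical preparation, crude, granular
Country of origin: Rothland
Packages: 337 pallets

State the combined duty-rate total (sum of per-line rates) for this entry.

104%

Line A: pharmaceutical → XVI.3; tablet form → XVI.3.4; crude → XVI.3.4.1. Scheduled 31%. Kestria agreement on XVI.3: wholly obtained → 19% available; preferential 19%. → 19%.
Line B: pigment → XVI.4; powder → XVI.4.1; technical-grade → XVI.4.1.1. Scheduled 16%. quota on XVI.4.1 open → in-quota 16%; Westmoor agreement on XVI.2.4: XVI.4.1.1 not covered. → 16%.
Line C: pharmaceutical → XVI.3; granular → XVI.3.2; crude → XVI.3.2.1. Scheduled 30%. anti-dumping (Rothland, XVI.3): +39%; total 30% + 39% = 69%. → 69%.
Sum: 19% + 16% + 69% = 104%.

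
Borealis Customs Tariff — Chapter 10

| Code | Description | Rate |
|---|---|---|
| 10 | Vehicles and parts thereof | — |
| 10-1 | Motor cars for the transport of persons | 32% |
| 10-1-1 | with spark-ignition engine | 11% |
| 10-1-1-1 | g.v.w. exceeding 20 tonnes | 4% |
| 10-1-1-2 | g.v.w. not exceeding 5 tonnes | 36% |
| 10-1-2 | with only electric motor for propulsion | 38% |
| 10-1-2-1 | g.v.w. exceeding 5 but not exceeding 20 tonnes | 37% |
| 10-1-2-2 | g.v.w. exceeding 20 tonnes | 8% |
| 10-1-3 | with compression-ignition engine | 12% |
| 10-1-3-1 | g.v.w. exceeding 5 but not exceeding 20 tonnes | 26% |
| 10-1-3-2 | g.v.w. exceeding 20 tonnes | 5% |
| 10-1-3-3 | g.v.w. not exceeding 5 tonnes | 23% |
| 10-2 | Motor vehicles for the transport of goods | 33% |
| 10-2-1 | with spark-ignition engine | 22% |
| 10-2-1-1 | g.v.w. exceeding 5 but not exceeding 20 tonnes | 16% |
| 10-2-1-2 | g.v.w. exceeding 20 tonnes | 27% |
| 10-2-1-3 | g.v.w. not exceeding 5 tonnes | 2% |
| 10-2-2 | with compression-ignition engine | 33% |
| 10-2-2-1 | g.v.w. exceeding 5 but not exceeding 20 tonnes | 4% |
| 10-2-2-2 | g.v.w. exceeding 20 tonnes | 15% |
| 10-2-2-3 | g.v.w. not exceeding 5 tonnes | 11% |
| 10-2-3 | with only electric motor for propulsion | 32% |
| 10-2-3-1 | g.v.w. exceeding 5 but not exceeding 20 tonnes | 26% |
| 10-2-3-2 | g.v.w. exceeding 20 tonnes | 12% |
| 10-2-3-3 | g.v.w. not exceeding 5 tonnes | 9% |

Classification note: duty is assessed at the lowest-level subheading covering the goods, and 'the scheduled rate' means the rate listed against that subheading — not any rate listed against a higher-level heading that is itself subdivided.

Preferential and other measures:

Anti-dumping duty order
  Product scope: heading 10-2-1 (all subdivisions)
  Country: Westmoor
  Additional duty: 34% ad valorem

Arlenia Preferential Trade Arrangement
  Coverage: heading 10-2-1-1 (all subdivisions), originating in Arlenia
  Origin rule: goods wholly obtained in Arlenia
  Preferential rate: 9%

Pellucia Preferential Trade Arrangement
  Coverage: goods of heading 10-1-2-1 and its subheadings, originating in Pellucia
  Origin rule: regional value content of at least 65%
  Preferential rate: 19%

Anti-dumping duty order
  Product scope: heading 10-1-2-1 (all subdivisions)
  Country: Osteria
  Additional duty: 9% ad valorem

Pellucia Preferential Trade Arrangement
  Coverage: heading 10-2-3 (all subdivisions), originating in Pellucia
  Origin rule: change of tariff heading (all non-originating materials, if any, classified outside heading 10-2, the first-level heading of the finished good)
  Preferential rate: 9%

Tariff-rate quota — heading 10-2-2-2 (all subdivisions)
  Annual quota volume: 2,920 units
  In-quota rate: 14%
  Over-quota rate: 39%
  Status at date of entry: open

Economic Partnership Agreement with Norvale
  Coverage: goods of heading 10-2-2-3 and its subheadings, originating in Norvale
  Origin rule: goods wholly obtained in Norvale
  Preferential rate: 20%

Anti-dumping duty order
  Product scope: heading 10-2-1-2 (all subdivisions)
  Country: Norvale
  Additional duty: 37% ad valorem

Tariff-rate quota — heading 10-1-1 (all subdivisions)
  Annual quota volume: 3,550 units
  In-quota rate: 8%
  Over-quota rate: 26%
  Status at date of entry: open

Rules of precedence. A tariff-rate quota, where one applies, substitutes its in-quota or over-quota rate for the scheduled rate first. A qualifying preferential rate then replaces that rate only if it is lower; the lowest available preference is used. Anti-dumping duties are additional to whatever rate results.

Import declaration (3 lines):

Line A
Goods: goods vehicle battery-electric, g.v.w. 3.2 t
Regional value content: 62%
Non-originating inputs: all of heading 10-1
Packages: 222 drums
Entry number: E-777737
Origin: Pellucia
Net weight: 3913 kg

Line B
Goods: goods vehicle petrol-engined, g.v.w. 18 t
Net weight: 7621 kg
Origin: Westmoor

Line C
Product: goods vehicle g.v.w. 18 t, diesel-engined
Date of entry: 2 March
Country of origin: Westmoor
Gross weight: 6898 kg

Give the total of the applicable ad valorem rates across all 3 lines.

Line A: goods vehicle → 10-2; battery-electric → 10-2-3; g.v.w. 3.2 t → 10-2-3-3. Scheduled 9%. Pellucia agreement on 10-1-2-1: 10-2-3-3 not covered; Pellucia agreement on 10-2-3: CTH met → 9% available; preference 9% not lower than 9% → no reduction. → 9%.
Line B: goods vehicle → 10-2; petrol-engined → 10-2-1; g.v.w. 18 t → 10-2-1-1. Scheduled 16%. anti-dumping (Westmoor, 10-2-1): +34%; total 16% + 34% = 50%. → 50%.
Line C: goods vehicle → 10-2; diesel-engined → 10-2-2; g.v.w. 18 t → 10-2-2-1. Scheduled 4%. No special measure applies. → 4%.
Sum: 9% + 50% + 4% = 63%.

63%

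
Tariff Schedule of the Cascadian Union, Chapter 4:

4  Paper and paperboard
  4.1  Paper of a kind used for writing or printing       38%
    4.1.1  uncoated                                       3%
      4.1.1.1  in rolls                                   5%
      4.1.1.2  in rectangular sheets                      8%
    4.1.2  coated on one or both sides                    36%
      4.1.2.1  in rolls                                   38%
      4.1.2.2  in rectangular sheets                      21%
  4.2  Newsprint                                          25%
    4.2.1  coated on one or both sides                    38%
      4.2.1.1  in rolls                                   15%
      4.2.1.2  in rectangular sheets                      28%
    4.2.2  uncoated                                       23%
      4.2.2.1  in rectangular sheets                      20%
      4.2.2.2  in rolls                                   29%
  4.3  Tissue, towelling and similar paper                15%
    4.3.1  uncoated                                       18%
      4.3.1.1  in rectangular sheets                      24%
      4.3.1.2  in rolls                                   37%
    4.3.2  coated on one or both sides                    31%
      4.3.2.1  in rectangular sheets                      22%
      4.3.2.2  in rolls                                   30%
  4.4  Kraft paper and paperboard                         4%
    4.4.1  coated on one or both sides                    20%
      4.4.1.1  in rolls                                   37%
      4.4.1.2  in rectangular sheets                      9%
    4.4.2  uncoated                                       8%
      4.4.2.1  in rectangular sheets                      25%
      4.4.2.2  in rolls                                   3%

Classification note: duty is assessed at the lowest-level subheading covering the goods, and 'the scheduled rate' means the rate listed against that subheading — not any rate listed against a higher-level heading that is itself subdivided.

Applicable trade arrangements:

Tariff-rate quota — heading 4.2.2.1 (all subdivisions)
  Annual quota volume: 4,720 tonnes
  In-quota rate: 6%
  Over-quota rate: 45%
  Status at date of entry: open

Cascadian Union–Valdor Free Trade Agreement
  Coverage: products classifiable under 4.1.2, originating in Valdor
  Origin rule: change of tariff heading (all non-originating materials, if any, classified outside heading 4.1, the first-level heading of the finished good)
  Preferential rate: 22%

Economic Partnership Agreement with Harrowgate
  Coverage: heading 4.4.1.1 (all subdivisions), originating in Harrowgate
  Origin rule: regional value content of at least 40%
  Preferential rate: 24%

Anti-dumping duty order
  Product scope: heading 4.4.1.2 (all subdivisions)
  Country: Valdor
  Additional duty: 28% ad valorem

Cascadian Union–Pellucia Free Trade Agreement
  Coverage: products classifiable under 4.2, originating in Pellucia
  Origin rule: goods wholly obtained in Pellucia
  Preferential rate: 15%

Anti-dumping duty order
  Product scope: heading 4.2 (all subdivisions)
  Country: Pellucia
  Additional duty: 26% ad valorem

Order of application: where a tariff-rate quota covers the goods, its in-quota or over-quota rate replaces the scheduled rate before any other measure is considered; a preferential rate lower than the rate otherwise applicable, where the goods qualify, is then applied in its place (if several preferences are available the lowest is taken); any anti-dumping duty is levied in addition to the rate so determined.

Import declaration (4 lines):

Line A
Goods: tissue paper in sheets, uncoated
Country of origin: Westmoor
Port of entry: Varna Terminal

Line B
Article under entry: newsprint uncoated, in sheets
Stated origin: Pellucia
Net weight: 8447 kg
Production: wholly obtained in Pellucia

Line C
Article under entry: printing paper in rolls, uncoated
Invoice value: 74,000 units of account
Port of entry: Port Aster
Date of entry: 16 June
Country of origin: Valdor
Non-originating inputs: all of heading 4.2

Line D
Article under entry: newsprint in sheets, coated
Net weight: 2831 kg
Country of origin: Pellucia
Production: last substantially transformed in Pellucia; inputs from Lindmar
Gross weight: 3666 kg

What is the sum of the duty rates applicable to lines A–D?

115%

Line A: tissue paper → 4.3; uncoated → 4.3.1; in sheets → 4.3.1.1. Scheduled 24%. No special measure applies. → 24%.
Line B: newsprint → 4.2; uncoated → 4.2.2; in sheets → 4.2.2.1. Scheduled 20%. quota on 4.2.2.1 open → in-quota 6%; Pellucia agreement on 4.2: wholly obtained → 15% available; preference 15% not lower than 6% → no reduction; anti-dumping (Pellucia, 4.2): +26%; total 6% + 26% = 32%. → 32%.
Line C: printing paper → 4.1; uncoated → 4.1.1; in rolls → 4.1.1.1. Scheduled 5%. Valdor agreement on 4.1.2: 4.1.1.1 not covered. → 5%.
Line D: newsprint → 4.2; coated → 4.2.1; in sheets → 4.2.1.2. Scheduled 28%. Pellucia agreement on 4.2: not wholly obtained; anti-dumping (Pellucia, 4.2): +26%; total 28% + 26% = 54%. → 54%.
Sum: 24% + 32% + 5% + 54% = 115%.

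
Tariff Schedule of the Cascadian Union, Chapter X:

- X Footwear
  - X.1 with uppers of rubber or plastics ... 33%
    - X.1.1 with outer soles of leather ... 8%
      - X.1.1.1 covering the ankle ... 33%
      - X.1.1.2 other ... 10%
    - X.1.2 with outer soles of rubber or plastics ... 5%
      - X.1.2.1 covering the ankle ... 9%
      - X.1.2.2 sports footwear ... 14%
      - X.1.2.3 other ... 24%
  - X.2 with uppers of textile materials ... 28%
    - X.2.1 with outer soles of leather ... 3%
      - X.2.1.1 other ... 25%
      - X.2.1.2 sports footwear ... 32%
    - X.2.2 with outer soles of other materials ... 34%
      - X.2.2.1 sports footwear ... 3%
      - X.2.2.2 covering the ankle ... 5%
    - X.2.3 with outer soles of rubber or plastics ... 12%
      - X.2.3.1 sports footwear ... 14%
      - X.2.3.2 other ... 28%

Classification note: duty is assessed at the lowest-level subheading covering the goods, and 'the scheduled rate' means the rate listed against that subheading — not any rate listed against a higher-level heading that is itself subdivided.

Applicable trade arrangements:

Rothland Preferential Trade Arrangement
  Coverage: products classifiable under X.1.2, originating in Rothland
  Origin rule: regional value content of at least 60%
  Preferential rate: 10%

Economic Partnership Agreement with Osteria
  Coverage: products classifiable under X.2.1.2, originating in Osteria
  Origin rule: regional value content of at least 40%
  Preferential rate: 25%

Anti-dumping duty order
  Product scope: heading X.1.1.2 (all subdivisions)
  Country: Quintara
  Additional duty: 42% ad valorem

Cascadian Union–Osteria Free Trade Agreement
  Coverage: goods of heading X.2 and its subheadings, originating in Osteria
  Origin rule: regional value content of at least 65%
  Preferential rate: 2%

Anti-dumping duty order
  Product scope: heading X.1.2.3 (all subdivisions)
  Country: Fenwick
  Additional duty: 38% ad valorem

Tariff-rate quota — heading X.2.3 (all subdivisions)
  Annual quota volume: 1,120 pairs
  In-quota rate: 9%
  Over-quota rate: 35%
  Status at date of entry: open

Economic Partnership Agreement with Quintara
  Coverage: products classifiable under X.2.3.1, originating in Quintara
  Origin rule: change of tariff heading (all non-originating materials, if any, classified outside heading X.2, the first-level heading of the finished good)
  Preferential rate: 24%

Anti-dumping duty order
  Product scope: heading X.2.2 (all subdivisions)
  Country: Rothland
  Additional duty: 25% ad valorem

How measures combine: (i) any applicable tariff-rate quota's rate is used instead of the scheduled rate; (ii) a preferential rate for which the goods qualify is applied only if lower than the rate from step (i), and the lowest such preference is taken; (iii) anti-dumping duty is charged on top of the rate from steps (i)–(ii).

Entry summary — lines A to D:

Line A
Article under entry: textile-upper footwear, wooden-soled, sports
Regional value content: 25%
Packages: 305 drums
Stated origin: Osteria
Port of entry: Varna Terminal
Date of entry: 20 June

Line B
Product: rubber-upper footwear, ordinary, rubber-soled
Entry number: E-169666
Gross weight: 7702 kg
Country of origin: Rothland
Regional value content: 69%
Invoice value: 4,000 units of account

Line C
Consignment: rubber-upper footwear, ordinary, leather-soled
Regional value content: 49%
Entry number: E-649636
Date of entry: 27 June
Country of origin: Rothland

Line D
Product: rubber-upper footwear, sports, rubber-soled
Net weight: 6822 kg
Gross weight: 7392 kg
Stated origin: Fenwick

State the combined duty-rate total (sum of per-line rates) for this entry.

37%

Line A: textile-upper → X.2; wooden-soled → X.2.2; sports → X.2.2.1. Scheduled 3%. Osteria agreement on X.2.1.2: X.2.2.1 not covered; Osteria agreement on X.2: RVC < 65%. → 3%.
Line B: rubber-upper → X.1; rubber-soled → X.1.2; ordinary → X.1.2.3. Scheduled 24%. Rothland agreement on X.1.2: RVC ≥ 60% → 10% available; preferential 10%. → 10%.
Line C: rubber-upper → X.1; leather-soled → X.1.1; ordinary → X.1.1.2. Scheduled 10%. Rothland agreement on X.1.2: X.1.1.2 not covered. → 10%.
Line D: rubber-upper → X.1; rubber-soled → X.1.2; sports → X.1.2.2. Scheduled 14%. No special measure applies. → 14%.
Sum: 3% + 10% + 10% + 14% = 37%.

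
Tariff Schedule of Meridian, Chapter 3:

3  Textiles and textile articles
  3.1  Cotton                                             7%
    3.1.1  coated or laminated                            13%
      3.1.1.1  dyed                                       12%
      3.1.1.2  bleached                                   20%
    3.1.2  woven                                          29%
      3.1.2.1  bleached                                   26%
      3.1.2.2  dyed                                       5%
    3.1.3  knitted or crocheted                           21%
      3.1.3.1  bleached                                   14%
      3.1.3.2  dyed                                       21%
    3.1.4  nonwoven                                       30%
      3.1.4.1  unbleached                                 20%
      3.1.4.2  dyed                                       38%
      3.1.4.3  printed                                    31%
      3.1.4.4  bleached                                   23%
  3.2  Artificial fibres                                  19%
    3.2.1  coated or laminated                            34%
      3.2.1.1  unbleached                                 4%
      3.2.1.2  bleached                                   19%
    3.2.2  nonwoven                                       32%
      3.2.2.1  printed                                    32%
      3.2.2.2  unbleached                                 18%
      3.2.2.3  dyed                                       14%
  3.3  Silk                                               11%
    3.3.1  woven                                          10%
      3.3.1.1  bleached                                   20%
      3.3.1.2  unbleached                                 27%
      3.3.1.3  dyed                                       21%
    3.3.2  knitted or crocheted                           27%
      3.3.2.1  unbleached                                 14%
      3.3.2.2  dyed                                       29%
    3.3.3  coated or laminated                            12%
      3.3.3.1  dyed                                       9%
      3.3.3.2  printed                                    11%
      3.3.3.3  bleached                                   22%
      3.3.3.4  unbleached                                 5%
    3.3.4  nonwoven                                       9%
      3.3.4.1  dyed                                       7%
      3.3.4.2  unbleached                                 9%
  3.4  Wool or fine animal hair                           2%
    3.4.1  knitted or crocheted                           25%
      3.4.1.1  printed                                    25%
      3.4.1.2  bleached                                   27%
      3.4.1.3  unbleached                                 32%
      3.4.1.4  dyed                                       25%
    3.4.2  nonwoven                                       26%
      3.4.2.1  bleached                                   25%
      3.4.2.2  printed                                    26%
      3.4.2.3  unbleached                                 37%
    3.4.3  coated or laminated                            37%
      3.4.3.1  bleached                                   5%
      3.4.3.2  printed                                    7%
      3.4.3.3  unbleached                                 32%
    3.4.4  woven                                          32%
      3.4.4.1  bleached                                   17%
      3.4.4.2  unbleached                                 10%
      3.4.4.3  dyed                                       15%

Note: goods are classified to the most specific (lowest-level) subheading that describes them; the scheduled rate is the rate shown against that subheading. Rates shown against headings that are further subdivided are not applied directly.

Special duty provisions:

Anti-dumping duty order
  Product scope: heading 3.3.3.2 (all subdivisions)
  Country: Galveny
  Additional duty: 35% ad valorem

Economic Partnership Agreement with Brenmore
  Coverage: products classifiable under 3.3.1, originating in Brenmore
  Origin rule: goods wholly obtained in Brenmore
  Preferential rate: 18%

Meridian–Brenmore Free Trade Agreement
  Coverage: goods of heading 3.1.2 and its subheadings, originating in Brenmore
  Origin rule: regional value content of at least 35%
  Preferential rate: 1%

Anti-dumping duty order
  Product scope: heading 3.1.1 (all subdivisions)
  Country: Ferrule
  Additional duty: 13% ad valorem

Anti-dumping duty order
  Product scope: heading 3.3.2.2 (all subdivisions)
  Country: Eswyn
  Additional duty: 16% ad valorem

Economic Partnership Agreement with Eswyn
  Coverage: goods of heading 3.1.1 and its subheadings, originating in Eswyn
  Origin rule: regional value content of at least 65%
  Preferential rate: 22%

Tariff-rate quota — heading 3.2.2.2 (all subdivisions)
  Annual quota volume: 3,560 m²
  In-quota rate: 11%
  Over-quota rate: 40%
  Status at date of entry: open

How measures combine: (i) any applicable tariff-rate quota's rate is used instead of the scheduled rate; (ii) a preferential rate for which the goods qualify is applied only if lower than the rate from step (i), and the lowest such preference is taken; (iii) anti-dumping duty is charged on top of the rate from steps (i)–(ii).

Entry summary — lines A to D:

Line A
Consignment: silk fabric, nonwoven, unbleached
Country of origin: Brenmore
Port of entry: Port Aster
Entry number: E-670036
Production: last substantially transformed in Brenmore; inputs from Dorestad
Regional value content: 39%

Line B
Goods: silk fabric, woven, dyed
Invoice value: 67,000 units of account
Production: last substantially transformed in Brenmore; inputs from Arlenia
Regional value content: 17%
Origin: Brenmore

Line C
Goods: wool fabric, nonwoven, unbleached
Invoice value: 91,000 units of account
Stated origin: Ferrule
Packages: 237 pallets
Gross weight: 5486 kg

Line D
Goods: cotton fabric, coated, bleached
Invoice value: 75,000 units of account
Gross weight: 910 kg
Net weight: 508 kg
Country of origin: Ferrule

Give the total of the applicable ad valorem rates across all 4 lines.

100%

Line A: silk → 3.3; nonwoven → 3.3.4; unbleached → 3.3.4.2. Scheduled 9%. Brenmore agreement on 3.3.1: 3.3.4.2 not covered; Brenmore agreement on 3.1.2: 3.3.4.2 not covered. → 9%.
Line B: silk → 3.3; woven → 3.3.1; dyed → 3.3.1.3. Scheduled 21%. Brenmore agreement on 3.3.1: not wholly obtained; Brenmore agreement on 3.1.2: 3.3.1.3 not covered. → 21%.
Line C: wool → 3.4; nonwoven → 3.4.2; unbleached → 3.4.2.3. Scheduled 37%. No special measure applies. → 37%.
Line D: cotton → 3.1; coated → 3.1.1; bleached → 3.1.1.2. Scheduled 20%. anti-dumping (Ferrule, 3.1.1): +13%; total 20% + 13% = 33%. → 33%.
Sum: 9% + 21% + 37% + 33% = 100%.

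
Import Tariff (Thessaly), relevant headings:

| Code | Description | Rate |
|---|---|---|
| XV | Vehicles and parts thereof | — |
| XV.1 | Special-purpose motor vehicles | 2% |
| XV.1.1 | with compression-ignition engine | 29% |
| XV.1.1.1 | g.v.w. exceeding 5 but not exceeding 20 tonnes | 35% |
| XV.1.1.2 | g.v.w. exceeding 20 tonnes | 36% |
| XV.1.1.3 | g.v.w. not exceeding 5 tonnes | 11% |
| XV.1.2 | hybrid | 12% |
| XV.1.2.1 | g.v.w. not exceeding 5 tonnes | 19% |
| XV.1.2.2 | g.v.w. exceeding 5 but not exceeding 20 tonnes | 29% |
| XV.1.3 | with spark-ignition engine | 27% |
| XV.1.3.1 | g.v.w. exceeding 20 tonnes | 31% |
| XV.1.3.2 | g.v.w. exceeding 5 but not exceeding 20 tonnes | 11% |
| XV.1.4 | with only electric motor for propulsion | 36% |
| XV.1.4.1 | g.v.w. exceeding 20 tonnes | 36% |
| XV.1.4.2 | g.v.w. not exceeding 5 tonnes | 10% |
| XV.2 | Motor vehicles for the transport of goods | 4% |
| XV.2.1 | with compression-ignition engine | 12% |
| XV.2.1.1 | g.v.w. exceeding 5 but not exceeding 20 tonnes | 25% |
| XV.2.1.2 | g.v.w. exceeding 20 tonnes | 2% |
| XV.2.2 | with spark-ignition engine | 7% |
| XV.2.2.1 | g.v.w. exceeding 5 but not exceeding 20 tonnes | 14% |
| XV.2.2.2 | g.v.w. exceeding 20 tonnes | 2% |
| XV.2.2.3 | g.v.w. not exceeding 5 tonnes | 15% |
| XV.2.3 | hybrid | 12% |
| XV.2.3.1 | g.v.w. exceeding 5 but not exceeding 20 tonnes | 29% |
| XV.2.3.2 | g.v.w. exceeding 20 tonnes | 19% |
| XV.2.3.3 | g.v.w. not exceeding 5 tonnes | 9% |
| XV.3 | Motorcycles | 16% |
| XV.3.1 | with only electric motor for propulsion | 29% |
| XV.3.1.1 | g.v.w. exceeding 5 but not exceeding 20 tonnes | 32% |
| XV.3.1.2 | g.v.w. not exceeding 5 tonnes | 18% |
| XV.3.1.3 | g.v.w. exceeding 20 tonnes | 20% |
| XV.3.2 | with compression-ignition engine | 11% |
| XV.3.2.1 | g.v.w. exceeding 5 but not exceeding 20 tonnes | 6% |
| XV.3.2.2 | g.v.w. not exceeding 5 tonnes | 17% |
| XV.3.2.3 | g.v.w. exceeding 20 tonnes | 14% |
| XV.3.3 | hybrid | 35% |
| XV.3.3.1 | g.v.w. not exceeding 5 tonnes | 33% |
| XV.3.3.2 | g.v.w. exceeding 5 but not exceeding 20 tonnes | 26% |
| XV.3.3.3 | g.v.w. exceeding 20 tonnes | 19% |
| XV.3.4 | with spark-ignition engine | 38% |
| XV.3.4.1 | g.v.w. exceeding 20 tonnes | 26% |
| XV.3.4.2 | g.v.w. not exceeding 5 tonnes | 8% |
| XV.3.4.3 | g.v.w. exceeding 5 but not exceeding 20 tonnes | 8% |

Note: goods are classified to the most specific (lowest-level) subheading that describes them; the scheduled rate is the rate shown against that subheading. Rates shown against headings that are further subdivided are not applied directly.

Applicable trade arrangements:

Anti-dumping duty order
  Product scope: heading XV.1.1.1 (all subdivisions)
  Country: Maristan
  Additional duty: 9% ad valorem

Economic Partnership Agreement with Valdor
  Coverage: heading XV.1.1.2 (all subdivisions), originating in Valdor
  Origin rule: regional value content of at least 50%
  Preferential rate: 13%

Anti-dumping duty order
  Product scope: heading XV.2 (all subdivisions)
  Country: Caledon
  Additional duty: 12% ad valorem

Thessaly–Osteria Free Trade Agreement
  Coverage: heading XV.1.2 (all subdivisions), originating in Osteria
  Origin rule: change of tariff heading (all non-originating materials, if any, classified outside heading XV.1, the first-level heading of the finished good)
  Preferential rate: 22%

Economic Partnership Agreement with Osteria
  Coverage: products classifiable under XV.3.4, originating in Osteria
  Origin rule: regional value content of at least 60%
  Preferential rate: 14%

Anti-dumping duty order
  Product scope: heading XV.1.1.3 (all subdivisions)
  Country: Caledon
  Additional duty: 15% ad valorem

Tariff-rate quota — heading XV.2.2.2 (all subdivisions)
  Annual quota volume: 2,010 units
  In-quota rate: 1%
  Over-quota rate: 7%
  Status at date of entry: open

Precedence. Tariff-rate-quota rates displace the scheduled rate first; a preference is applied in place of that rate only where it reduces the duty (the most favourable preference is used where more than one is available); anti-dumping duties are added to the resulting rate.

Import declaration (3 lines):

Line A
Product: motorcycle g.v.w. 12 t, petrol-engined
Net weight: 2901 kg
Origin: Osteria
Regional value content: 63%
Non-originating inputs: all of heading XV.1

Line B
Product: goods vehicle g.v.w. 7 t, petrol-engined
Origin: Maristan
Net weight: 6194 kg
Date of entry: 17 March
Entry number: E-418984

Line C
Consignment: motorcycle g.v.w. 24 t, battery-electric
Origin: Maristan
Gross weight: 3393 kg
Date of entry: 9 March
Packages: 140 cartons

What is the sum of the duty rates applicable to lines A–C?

42%

Line A: motorcycle → XV.3; petrol-engined → XV.3.4; g.v.w. 12 t → XV.3.4.3. Scheduled 8%. Osteria agreement on XV.1.2: XV.3.4.3 not covered; Osteria agreement on XV.3.4: RVC ≥ 60% → 14% available; preference 14% not lower than 8% → no reduction. → 8%.
Line B: goods vehicle → XV.2; petrol-engined → XV.2.2; g.v.w. 7 t → XV.2.2.1. Scheduled 14%. No special measure applies. → 14%.
Line C: motorcycle → XV.3; battery-electric → XV.3.1; g.v.w. 24 t → XV.3.1.3. Scheduled 20%. No special measure applies. → 20%.
Sum: 8% + 14% + 20% = 42%.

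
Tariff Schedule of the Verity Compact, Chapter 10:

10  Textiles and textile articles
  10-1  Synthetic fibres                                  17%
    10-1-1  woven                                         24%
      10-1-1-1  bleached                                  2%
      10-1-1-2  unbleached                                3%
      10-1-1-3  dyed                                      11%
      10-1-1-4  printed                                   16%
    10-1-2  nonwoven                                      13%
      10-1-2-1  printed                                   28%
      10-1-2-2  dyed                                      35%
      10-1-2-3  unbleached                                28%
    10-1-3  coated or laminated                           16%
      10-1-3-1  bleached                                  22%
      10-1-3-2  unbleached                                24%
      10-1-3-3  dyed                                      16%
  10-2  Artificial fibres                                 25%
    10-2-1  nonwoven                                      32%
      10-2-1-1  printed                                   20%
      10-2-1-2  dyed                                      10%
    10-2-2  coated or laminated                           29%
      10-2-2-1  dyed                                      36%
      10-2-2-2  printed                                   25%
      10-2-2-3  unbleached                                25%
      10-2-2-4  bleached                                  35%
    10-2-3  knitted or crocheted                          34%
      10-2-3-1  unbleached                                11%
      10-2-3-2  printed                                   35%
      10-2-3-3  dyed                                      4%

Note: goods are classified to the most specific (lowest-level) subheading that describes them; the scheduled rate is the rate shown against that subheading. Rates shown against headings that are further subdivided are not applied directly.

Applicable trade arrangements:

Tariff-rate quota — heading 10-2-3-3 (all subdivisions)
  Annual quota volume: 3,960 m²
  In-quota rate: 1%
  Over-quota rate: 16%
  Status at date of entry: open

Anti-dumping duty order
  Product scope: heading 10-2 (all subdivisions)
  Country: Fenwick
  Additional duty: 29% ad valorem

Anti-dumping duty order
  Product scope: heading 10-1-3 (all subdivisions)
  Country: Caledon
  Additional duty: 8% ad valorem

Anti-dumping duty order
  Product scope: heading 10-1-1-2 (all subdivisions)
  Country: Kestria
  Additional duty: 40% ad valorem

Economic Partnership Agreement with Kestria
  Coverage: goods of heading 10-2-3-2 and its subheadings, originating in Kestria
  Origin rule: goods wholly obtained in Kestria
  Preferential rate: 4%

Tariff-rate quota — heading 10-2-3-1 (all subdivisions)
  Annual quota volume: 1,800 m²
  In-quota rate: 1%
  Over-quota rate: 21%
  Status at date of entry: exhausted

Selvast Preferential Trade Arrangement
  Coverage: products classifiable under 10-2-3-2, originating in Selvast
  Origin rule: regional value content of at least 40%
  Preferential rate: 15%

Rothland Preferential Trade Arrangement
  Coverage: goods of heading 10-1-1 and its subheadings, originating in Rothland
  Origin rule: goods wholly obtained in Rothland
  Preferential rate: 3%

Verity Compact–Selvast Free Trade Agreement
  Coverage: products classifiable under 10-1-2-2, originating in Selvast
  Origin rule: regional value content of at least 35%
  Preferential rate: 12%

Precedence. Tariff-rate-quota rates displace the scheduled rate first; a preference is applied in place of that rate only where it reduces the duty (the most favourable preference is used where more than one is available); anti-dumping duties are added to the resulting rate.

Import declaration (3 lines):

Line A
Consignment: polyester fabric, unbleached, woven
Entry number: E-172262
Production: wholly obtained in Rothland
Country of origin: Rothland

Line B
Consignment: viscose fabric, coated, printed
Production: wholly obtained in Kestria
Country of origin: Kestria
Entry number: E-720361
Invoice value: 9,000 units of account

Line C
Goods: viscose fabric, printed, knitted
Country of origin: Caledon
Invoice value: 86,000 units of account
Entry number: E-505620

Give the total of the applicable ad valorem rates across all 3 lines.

63%

Line A: polyester → 10-1; woven → 10-1-1; unbleached → 10-1-1-2. Scheduled 3%. Rothland agreement on 10-1-1: wholly obtained → 3% available; preference 3% not lower than 3% → no reduction. → 3%.
Line B: viscose → 10-2; coated → 10-2-2; printed → 10-2-2-2. Scheduled 25%. Kestria agreement on 10-2-3-2: 10-2-2-2 not covered. → 25%.
Line C: viscose → 10-2; knitted → 10-2-3; printed → 10-2-3-2. Scheduled 35%. No special measure applies. → 35%.
Sum: 3% + 25% + 35% = 63%.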